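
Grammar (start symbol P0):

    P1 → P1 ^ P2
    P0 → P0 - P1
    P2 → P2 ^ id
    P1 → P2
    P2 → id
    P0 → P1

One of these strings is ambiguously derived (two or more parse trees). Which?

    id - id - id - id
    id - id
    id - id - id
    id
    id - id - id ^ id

id - id - id ^ id

id - id - id - id: 1 tree
id - id: 1 tree
id - id - id: 1 tree
id: 1 tree
id - id - id ^ id: 2 trees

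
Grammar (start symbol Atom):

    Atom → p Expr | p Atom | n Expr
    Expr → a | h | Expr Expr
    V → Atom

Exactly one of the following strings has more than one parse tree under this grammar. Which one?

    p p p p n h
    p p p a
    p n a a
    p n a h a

p p p p n h: 1 tree
p p p a: 1 tree
p n a a: 1 tree
p n a h a: 2 trees

p n a h a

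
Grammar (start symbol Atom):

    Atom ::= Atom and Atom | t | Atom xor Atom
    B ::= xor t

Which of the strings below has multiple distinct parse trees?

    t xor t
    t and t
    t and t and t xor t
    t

t xor t: 1 tree
t and t: 1 tree
t and t and t xor t: 5 trees
t: 1 tree

t and t and t xor t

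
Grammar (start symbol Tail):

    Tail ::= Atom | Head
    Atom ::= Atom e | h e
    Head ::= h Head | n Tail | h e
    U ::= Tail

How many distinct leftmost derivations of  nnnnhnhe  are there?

2

Parse trees for nnnnhnhe:
  [Tail [Head n [Tail [Head n [Tail [Head n [Tail [Head n [Tail [Head h [Head n [Tail [Atom h e]]]]]]]]]]]]]
  [Tail [Head n [Tail [Head n [Tail [Head n [Tail [Head n [Tail [Head h [Head n [Tail [Head h e]]]]]]]]]]]]]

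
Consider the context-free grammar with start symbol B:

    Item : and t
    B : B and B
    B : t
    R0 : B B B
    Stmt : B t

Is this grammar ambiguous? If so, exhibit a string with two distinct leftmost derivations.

Witness: t and t and t

Derivation 1: B ⇒ B and B ⇒ B and B and B ⇒ t and B and B ⇒ t and t and B ⇒ t and t and t
Derivation 2: B ⇒ B and B ⇒ t and B ⇒ t and B and B ⇒ t and t and B ⇒ t and t and t

Two distinct leftmost derivations for the same string.

Ambiguous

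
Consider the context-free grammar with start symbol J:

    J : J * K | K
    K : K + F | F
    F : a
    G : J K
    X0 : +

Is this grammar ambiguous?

Unambiguous

(G, X0 are unreachable from J, so their rules don't affect L(J).) The grammar is stratified — J handles '*' (left-recursive), K handles '+', F atoms. Each operator has a fixed associativity and precedence level, so every string has one parse.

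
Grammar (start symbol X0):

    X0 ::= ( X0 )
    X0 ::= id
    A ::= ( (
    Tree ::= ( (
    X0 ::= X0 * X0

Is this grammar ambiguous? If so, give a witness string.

Ambiguous

Witness: id * id * id

Derivation 1: X0 ⇒ X0 * X0 ⇒ id * X0 ⇒ id * X0 * X0 ⇒ id * id * X0 ⇒ id * id * id
Derivation 2: X0 ⇒ X0 * X0 ⇒ X0 * X0 * X0 ⇒ id * X0 * X0 ⇒ id * id * X0 ⇒ id * id * id

Two distinct leftmost derivations for the same string.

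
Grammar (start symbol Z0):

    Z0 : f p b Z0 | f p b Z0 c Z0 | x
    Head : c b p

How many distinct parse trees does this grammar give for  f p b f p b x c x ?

2

Parse trees for f p b f p b x c x:
  [Z0 f p b [Z0 f p b [Z0 x] c [Z0 x]]]
  [Z0 f p b [Z0 f p b [Z0 x]] c [Z0 x]]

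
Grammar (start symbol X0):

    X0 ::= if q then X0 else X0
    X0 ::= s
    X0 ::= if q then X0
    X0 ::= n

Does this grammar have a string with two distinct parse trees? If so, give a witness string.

Witness: if q then if q then n else n

Derivation 1: X0 ⇒ if q then X0 else X0 ⇒ if q then if q then X0 else X0 ⇒ if q then if q then n else X0 ⇒ if q then if q then n else n
Derivation 2: X0 ⇒ if q then X0 ⇒ if q then if q then X0 else X0 ⇒ if q then if q then n else X0 ⇒ if q then if q then n else n

Two distinct leftmost derivations for the same string.

Ambiguous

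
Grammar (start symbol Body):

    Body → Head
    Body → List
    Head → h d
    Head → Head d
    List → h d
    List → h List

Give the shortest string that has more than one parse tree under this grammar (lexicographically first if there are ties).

h d

length 2: h d has 2 parse trees

Two derivations of h d:
  Body ⇒ Head ⇒ h d
  Body ⇒ List ⇒ h d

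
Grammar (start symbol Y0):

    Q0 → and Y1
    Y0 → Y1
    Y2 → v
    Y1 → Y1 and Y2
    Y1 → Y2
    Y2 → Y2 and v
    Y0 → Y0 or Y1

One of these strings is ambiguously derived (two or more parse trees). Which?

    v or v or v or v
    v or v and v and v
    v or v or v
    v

v or v or v or v: 1 tree
v or v and v and v: 4 trees
v or v or v: 1 tree
v: 1 tree

v or v and v and v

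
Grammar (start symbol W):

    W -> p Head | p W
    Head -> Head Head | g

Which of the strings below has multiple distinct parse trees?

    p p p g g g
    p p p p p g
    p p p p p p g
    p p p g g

p p p g g g

p p p g g g: 2 trees
p p p p p g: 1 tree
p p p p p p g: 1 tree
p p p g g: 1 tree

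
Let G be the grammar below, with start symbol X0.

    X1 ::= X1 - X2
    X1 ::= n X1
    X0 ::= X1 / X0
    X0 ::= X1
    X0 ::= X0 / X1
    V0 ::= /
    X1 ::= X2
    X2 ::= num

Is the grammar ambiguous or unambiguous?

Witness: num / num

Derivation 1: X0 ⇒ X1 / X0 ⇒ X2 / X0 ⇒ num / X0 ⇒ num / X1 ⇒ num / X2 ⇒ num / num
Derivation 2: X0 ⇒ X0 / X1 ⇒ X1 / X1 ⇒ X2 / X1 ⇒ num / X1 ⇒ num / X2 ⇒ num / num

Two distinct leftmost derivations for the same string.

Ambiguous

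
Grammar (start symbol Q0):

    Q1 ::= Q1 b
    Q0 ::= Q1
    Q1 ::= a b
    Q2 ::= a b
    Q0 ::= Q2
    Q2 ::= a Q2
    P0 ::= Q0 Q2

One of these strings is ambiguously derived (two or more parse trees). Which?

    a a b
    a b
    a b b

a b

a a b: 1 tree
a b: 2 trees
a b b: 1 tree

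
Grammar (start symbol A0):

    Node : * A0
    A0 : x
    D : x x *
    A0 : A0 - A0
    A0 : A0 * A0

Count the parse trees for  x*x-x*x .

Parse trees for x*x-x*x:
  [A0 [A0 [A0 x] * [A0 x]] - [A0 [A0 x] * [A0 x]]]
  [A0 [A0 x] * [A0 [A0 x] - [A0 [A0 x] * [A0 x]]]]
  [A0 [A0 x] * [A0 [A0 [A0 x] - [A0 x]] * [A0 x]]]
  [A0 [A0 [A0 [A0 x] * [A0 x]] - [A0 x]] * [A0 x]]
  [A0 [A0 [A0 x] * [A0 [A0 x] - [A0 x]]] * [A0 x]]

5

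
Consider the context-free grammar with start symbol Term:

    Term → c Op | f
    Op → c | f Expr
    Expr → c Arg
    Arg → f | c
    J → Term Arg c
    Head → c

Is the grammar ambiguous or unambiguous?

Only Term, Op, Expr, Arg are reachable from Term; ignoring the rest: Each reachable nonterminal has at most one production per leading terminal, and all productions are right-linear; the derivation is determined token-by-token.

Unambiguous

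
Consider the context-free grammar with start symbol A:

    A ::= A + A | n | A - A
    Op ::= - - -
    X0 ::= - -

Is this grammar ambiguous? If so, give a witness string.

Ambiguous

Witness: n + n + n

Derivation 1: A ⇒ A + A ⇒ A + A + A ⇒ n + A + A ⇒ n + n + A ⇒ n + n + n
Derivation 2: A ⇒ A + A ⇒ n + A ⇒ n + A + A ⇒ n + n + A ⇒ n + n + n

Two distinct leftmost derivations for the same string.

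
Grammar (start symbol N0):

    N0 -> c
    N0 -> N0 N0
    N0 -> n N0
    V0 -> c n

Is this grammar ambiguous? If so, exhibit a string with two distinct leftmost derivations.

Ambiguous

Witness: c c c

Derivation 1: N0 ⇒ N0 N0 ⇒ c N0 ⇒ c N0 N0 ⇒ c c N0 ⇒ c c c
Derivation 2: N0 ⇒ N0 N0 ⇒ N0 N0 N0 ⇒ c N0 N0 ⇒ c c N0 ⇒ c c c

Two distinct leftmost derivations for the same string.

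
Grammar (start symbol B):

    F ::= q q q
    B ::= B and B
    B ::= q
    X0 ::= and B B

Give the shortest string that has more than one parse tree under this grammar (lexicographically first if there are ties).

length 1: no string has ≥2 trees
length 3: no string has ≥2 trees
length 5: q and q and q has 2 parse trees

Two derivations of q and q and q:
  B ⇒ B and B ⇒ B and B and B ⇒ q and B and B ⇒ q and q and B ⇒ q and q and q
  B ⇒ B and B ⇒ q and B ⇒ q and B and B ⇒ q and q and B ⇒ q and q and q

q and q and q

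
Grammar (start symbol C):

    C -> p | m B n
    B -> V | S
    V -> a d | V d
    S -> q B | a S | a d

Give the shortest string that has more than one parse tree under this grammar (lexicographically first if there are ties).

m a d n

length 1: no string has ≥2 trees
length 4: m a d n has 2 parse trees

Two derivations of m a d n:
  C ⇒ m B n ⇒ m V n ⇒ m a d n
  C ⇒ m B n ⇒ m S n ⇒ m a d n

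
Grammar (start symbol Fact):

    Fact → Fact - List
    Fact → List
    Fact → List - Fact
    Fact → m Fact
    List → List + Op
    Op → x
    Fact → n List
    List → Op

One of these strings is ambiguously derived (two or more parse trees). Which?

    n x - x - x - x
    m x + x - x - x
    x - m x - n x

m x + x - x - x

n x - x - x - x: 1 tree
m x + x - x - x: 7 trees
x - m x - n x: 1 tree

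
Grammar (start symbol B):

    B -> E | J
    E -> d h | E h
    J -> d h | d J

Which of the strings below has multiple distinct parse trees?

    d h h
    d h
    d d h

d h

d h h: 1 tree
d h: 2 trees
d d h: 1 tree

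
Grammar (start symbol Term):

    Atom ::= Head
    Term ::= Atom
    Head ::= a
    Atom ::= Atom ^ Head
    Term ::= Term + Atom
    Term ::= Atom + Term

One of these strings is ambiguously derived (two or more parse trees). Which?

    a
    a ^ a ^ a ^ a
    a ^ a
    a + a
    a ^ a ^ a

a + a

a: 1 tree
a ^ a ^ a ^ a: 1 tree
a ^ a: 1 tree
a + a: 2 trees
a ^ a ^ a: 1 tree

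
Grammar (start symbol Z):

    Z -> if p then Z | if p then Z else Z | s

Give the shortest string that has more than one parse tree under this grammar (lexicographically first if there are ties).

length 1: no string has ≥2 trees
length 4: no string has ≥2 trees
length 6: no string has ≥2 trees
length 7: no string has ≥2 trees
length 9: if p then if p then s else s has 2 parse trees

Two derivations of if p then if p then s else s:
  Z ⇒ if p then Z ⇒ if p then if p then Z else Z ⇒ if p then if p then s else Z ⇒ if p then if p then s else s
  Z ⇒ if p then Z else Z ⇒ if p then if p then Z else Z ⇒ if p then if p then s else Z ⇒ if p then if p then s else s

if p then if p then s else s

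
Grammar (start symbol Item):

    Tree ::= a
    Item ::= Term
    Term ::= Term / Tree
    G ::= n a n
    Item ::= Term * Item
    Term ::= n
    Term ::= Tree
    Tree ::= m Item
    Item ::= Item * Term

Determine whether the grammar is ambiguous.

Witness: a * a

Derivation 1: Item ⇒ Term * Item ⇒ Tree * Item ⇒ a * Item ⇒ a * Term ⇒ a * Tree ⇒ a * a
Derivation 2: Item ⇒ Item * Term ⇒ Term * Term ⇒ Tree * Term ⇒ a * Term ⇒ a * Tree ⇒ a * a

Two distinct leftmost derivations for the same string.

Ambiguous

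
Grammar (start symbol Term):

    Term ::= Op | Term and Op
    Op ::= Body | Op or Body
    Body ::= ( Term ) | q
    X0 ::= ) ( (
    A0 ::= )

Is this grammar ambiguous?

Unambiguous

Only Term, Op, Body are reachable from Term; ignoring the rest: Term → Term and Op | Op  ;  Op → Op or Body | Body  — a left-associative chain with Body at the bottom. Each string factors uniquely by precedence.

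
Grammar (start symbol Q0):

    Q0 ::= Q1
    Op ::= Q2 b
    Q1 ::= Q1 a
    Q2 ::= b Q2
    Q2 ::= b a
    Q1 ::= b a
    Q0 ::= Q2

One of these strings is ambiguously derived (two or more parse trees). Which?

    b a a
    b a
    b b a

b a

b a a: 1 tree
b a: 2 trees
b b a: 1 tree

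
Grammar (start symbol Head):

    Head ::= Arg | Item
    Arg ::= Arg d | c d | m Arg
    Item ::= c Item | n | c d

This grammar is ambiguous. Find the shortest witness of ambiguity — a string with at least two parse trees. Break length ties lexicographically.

length 1: no string has ≥2 trees
length 2: c d has 2 parse trees

Two derivations of c d:
  Head ⇒ Arg ⇒ c d
  Head ⇒ Item ⇒ c d

c d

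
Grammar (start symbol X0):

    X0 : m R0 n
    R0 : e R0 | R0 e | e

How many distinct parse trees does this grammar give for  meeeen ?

Parse trees for meeeen:
  [X0 m [R0 e [R0 e [R0 e [R0 e]]]] n]
  [X0 m [R0 e [R0 e [R0 [R0 e] e]]] n]
  [X0 m [R0 e [R0 [R0 e [R0 e]] e]] n]
  [X0 m [R0 e [R0 [R0 [R0 e] e] e]] n]
  [X0 m [R0 [R0 e [R0 e [R0 e]]] e] n]
  [X0 m [R0 [R0 e [R0 [R0 e] e]] e] n]
  [X0 m [R0 [R0 [R0 e [R0 e]] e] e] n]
  [X0 m [R0 [R0 [R0 [R0 e] e] e] e] n]

8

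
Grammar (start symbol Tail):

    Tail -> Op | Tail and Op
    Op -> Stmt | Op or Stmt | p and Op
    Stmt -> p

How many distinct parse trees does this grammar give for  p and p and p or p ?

Parse trees for p and p and p or p:
  [Tail [Op [Op p and [Op p and [Op [Stmt p]]]] or [Stmt p]]]
  [Tail [Op p and [Op [Op p and [Op [Stmt p]]] or [Stmt p]]]]
  [Tail [Op p and [Op p and [Op [Op [Stmt p]] or [Stmt p]]]]]
  [Tail [Tail [Op [Stmt p]]] and [Op [Op p and [Op [Stmt p]]] or [Stmt p]]]
  [Tail [Tail [Op [Stmt p]]] and [Op p and [Op [Op [Stmt p]] or [Stmt p]]]]
  [Tail [Tail [Op p and [Op [Stmt p]]]] and [Op [Op [Stmt p]] or [Stmt p]]]
  [Tail [Tail [Tail [Op [Stmt p]]] and [Op [Stmt p]]] and [Op [Op [Stmt p]] or [Stmt p]]]

7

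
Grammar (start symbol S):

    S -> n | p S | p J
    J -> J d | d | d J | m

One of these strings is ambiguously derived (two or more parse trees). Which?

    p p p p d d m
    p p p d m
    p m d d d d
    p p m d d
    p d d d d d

p d d d d d

p p p p d d m: 1 tree
p p p d m: 1 tree
p m d d d d: 1 tree
p p m d d: 1 tree
p d d d d d: 16 trees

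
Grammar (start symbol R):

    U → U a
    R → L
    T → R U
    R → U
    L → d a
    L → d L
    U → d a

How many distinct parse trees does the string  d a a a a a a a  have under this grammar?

1

Parse trees for d a a a a a a a:
  [R [U [U [U [U [U [U [U d a] a] a] a] a] a] a]]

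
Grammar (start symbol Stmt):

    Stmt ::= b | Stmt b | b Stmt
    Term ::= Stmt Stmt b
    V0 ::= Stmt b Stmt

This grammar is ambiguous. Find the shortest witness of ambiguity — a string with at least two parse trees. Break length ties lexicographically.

b b

length 1: no string has ≥2 trees
length 2: b b has 2 parse trees

Two derivations of b b:
  Stmt ⇒ Stmt b ⇒ b b
  Stmt ⇒ b Stmt ⇒ b b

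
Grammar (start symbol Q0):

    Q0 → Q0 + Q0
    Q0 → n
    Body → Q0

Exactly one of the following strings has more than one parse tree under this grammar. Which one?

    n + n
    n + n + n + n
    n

n + n: 1 tree
n + n + n + n: 5 trees
n: 1 tree

n + n + n + n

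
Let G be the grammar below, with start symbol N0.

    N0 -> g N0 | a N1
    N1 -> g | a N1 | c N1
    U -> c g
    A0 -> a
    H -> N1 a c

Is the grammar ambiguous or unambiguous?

Only N0, N1 are reachable from N0; ignoring the rest: Restricted to the reachable nonterminals, every rule has the form A → t or A → t B, and no two rules for the same A share a first terminal. The grammar encodes a DFA — one run per string.

Unambiguous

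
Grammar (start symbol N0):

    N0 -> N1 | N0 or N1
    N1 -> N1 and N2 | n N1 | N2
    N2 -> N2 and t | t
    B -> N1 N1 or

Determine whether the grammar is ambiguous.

Witness: t and t

Derivation 1: N0 ⇒ N1 ⇒ N1 and N2 ⇒ N2 and N2 ⇒ t and N2 ⇒ t and t
Derivation 2: N0 ⇒ N1 ⇒ N2 ⇒ N2 and t ⇒ t and t

Two distinct leftmost derivations for the same string.

Ambiguous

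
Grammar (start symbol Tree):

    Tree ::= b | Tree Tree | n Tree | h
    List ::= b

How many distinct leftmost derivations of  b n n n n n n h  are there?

1

Parse trees for b n n n n n n h:
  [Tree [Tree b] [Tree n [Tree n [Tree n [Tree n [Tree n [Tree n [Tree h]]]]]]]]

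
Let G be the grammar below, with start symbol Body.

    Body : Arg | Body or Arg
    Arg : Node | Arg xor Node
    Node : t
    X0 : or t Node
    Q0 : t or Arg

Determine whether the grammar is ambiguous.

(X0, Q0 are unreachable from Body, so their rules don't affect L(Body).) The grammar is stratified — Body handles 'or' (left-recursive), Arg handles 'xor', Node atoms. Each operator has a fixed associativity and precedence level, so every string has one parse.

Unambiguous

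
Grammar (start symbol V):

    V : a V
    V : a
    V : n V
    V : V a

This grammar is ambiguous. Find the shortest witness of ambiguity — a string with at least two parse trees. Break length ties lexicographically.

length 1: no string has ≥2 trees
length 2: a a has 2 parse trees

Two derivations of a a:
  V ⇒ a V ⇒ a a
  V ⇒ V a ⇒ a a

a a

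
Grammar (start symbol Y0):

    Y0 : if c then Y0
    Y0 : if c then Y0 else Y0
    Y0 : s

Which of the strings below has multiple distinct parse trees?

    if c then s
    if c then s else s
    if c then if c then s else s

if c then if c then s else s

if c then s: 1 tree
if c then s else s: 1 tree
if c then if c then s else s: 2 trees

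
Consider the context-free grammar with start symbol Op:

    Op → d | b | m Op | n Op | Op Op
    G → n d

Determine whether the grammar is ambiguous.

Ambiguous

Witness: b b b

Derivation 1: Op ⇒ Op Op ⇒ b Op ⇒ b Op Op ⇒ b b Op ⇒ b b b
Derivation 2: Op ⇒ Op Op ⇒ Op Op Op ⇒ b Op Op ⇒ b b Op ⇒ b b b

Two distinct leftmost derivations for the same string.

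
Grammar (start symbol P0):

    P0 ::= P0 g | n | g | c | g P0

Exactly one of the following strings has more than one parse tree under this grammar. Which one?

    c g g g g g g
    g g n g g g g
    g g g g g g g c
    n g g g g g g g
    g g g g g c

g g n g g g g

c g g g g g g: 1 tree
g g n g g g g: 15 trees
g g g g g g g c: 1 tree
n g g g g g g g: 1 tree
g g g g g c: 1 tree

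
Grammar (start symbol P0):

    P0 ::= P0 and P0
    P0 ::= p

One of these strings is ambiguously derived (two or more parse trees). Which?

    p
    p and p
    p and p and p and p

p and p and p and p

p: 1 tree
p and p: 1 tree
p and p and p and p: 5 trees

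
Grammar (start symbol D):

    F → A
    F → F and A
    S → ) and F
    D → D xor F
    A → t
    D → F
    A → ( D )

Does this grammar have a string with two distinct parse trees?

(S is unreachable from D, so its rules don't affect L(D).) This is a standard precedence ladder (D over F over A), with each level left-recursive on its own operator ('xor' at D, 'and' at F). That structure is LR(1), hence unambiguous.

Unambiguous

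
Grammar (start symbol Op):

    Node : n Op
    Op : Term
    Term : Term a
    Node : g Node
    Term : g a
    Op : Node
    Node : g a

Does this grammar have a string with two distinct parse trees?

Ambiguous

Witness: g a

Derivation 1: Op ⇒ Term ⇒ g a
Derivation 2: Op ⇒ Node ⇒ g a

Two distinct leftmost derivations for the same string.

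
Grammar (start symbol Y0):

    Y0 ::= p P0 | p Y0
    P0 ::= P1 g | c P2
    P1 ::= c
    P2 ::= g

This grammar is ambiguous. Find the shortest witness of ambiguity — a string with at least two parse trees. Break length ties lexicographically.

p c g

length 3: p c g has 2 parse trees

Two derivations of p c g:
  Y0 ⇒ p P0 ⇒ p P1 g ⇒ p c g
  Y0 ⇒ p P0 ⇒ p c P2 ⇒ p c g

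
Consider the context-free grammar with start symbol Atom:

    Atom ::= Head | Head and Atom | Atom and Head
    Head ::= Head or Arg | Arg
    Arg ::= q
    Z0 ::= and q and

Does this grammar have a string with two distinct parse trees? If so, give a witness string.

Ambiguous

Witness: q and q

Derivation 1: Atom ⇒ Head and Atom ⇒ Arg and Atom ⇒ q and Atom ⇒ q and Head ⇒ q and Arg ⇒ q and q
Derivation 2: Atom ⇒ Atom and Head ⇒ Head and Head ⇒ Arg and Head ⇒ q and Head ⇒ q and Arg ⇒ q and q

Two distinct leftmost derivations for the same string.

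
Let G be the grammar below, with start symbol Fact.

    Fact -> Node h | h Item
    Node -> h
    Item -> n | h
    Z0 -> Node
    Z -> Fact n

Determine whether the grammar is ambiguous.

Witness: h h

Derivation 1: Fact ⇒ Node h ⇒ h h
Derivation 2: Fact ⇒ h Item ⇒ h h

Two distinct leftmost derivations for the same string.

Ambiguous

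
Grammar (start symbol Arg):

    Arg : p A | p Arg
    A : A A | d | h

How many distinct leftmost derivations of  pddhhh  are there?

14

Parse trees for pddhhh (showing first 6 of 14):
  [Arg p [A [A d] [A [A d] [A [A h] [A [A h] [A h]]]]]]
  [Arg p [A [A d] [A [A d] [A [A [A h] [A h]] [A h]]]]]
  [Arg p [A [A d] [A [A [A d] [A h]] [A [A h] [A h]]]]]
  [Arg p [A [A d] [A [A [A d] [A [A h] [A h]]] [A h]]]]
  [Arg p [A [A d] [A [A [A [A d] [A h]] [A h]] [A h]]]]
  [Arg p [A [A [A d] [A d]] [A [A h] [A [A h] [A h]]]]]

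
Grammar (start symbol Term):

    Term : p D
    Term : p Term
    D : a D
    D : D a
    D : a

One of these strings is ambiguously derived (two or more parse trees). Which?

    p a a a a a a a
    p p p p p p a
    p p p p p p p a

p a a a a a a a

p a a a a a a a: 64 trees
p p p p p p a: 1 tree
p p p p p p p a: 1 tree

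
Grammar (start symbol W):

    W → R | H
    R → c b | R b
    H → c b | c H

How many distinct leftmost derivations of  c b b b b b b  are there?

1

Parse trees for c b b b b b b:
  [W [R [R [R [R [R [R c b] b] b] b] b] b]]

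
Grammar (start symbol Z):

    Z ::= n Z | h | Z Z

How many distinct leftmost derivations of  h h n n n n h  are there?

2

Parse trees for h h n n n n h:
  [Z [Z h] [Z [Z h] [Z n [Z n [Z n [Z n [Z h]]]]]]]
  [Z [Z [Z h] [Z h]] [Z n [Z n [Z n [Z n [Z h]]]]]]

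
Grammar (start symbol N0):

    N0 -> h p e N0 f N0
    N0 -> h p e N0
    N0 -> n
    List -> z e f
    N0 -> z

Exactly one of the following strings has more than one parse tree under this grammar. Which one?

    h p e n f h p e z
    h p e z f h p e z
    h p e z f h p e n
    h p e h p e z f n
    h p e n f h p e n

h p e n f h p e z: 1 tree
h p e z f h p e z: 1 tree
h p e z f h p e n: 1 tree
h p e h p e z f n: 2 trees
h p e n f h p e n: 1 tree

h p e h p e z f n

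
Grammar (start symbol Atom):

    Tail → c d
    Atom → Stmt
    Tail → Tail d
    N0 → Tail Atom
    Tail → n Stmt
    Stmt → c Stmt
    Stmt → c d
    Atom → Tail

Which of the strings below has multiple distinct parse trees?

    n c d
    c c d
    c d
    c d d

c d

n c d: 1 tree
c c d: 1 tree
c d: 2 trees
c d d: 1 tree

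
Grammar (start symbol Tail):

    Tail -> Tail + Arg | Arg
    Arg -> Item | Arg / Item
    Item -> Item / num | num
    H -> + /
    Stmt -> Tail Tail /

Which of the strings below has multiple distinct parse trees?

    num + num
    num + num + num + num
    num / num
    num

num / num

num + num: 1 tree
num + num + num + num: 1 tree
num / num: 2 trees
num: 1 tree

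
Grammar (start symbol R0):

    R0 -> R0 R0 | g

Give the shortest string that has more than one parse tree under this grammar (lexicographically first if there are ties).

g g g

length 1: no string has ≥2 trees
length 2: no string has ≥2 trees
length 3: g g g has 2 parse trees

Two derivations of g g g:
  R0 ⇒ R0 R0 ⇒ R0 R0 R0 ⇒ g R0 R0 ⇒ g g R0 ⇒ g g g
  R0 ⇒ R0 R0 ⇒ g R0 ⇒ g R0 R0 ⇒ g g R0 ⇒ g g g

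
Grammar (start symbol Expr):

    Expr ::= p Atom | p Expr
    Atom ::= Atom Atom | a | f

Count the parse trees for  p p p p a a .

1

Parse trees for p p p p a a:
  [Expr p [Expr p [Expr p [Expr p [Atom [Atom a] [Atom a]]]]]]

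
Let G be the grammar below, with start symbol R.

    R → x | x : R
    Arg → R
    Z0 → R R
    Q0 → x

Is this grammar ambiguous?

Unambiguous

Only R is reachable from R; ignoring the rest: Right-recursive list with a separator: after each atom, whether the separator follows determines the rule. One parse per string.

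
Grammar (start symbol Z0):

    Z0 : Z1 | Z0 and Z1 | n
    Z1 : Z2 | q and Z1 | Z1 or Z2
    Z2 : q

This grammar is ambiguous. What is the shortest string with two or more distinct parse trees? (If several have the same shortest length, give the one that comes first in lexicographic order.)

length 1: no string has ≥2 trees
length 3: q and q has 2 parse trees

Two derivations of q and q:
  Z0 ⇒ Z1 ⇒ q and Z1 ⇒ q and Z2 ⇒ q and q
  Z0 ⇒ Z0 and Z1 ⇒ Z1 and Z1 ⇒ Z2 and Z1 ⇒ q and Z1 ⇒ q and Z2 ⇒ q and q

q and q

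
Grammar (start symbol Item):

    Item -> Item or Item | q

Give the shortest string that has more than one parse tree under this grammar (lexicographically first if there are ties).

q or q or q

length 1: no string has ≥2 trees
length 3: no string has ≥2 trees
length 5: q or q or q has 2 parse trees

Two derivations of q or q or q:
  Item ⇒ Item or Item ⇒ Item or Item or Item ⇒ q or Item or Item ⇒ q or q or Item ⇒ q or q or q
  Item ⇒ Item or Item ⇒ q or Item ⇒ q or Item or Item ⇒ q or q or Item ⇒ q or q or q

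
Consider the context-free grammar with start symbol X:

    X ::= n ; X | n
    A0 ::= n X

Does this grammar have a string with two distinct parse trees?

(A0 is unreachable from X, so its rules don't affect L(X).) Right-recursive list with a separator: after each atom, whether the separator follows determines the rule. One parse per string.

Unambiguous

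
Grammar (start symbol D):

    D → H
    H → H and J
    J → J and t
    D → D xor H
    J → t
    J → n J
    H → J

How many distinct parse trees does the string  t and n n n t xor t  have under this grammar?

Parse trees for t and n n n t xor t:
  [D [D [H [H [J t]] and [J n [J n [J n [J t]]]]]] xor [H [J t]]]

1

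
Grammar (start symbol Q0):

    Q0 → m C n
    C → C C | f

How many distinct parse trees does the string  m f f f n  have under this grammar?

2

Parse trees for m f f f n:
  [Q0 m [C [C f] [C [C f] [C f]]] n]
  [Q0 m [C [C [C f] [C f]] [C f]] n]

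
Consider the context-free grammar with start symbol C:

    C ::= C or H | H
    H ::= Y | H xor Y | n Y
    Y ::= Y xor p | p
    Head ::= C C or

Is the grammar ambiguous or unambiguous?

Witness: p xor p

Derivation 1: C ⇒ H ⇒ Y ⇒ Y xor p ⇒ p xor p
Derivation 2: C ⇒ H ⇒ H xor Y ⇒ Y xor Y ⇒ p xor Y ⇒ p xor p

Two distinct leftmost derivations for the same string.

Ambiguous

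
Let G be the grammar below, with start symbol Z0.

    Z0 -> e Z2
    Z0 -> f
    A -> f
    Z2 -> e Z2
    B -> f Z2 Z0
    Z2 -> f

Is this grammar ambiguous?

Unambiguous

Only Z0, Z2 are reachable from Z0; ignoring the rest: The reachable rules are right-linear with at most one rule per (nonterminal, next-terminal) pair. Each input token forces the next rule, so parsing is deterministic.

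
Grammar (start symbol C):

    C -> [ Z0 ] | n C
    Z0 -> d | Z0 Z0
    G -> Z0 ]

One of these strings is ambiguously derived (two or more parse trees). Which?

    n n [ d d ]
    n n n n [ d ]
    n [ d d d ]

n n [ d d ]: 1 tree
n n n n [ d ]: 1 tree
n [ d d d ]: 2 trees

n [ d d d ]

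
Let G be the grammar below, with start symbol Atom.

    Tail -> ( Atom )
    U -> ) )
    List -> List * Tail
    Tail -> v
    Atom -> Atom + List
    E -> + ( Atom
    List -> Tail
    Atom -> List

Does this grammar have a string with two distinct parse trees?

(E, U are unreachable from Atom, so their rules don't affect L(Atom).) Atom → Atom + List | List  ;  List → List * Tail | Tail  — a left-associative chain with Tail at the bottom. Each string factors uniquely by precedence.

Unambiguous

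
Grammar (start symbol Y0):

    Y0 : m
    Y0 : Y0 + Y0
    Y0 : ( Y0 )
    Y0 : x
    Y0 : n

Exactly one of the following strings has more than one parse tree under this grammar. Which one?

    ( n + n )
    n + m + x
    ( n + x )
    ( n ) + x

( n + n ): 1 tree
n + m + x: 2 trees
( n + x ): 1 tree
( n ) + x: 1 tree

n + m + x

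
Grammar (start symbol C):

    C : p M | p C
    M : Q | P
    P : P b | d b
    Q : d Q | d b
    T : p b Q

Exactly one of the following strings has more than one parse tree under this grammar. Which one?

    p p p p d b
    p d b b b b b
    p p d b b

p p p p d b

p p p p d b: 2 trees
p d b b b b b: 1 tree
p p d b b: 1 tree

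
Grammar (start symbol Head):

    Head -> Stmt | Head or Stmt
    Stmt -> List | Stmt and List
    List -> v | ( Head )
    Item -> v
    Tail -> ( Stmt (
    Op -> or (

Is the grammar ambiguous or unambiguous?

(Item, Tail, Op are unreachable from Head, so their rules don't affect L(Head).) Head → Head or Stmt | Stmt  ;  Stmt → Stmt and List | List  — a left-associative chain with List at the bottom. Each string factors uniquely by precedence.

Unambiguous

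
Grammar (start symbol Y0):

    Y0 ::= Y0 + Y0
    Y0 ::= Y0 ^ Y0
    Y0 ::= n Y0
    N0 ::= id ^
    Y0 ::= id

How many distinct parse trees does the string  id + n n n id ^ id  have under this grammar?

Parse trees for id + n n n id ^ id:
  [Y0 [Y0 id] + [Y0 [Y0 n [Y0 n [Y0 n [Y0 id]]]] ^ [Y0 id]]]
  [Y0 [Y0 id] + [Y0 n [Y0 [Y0 n [Y0 n [Y0 id]]] ^ [Y0 id]]]]
  [Y0 [Y0 id] + [Y0 n [Y0 n [Y0 [Y0 n [Y0 id]] ^ [Y0 id]]]]]
  [Y0 [Y0 id] + [Y0 n [Y0 n [Y0 n [Y0 [Y0 id] ^ [Y0 id]]]]]]
  [Y0 [Y0 [Y0 id] + [Y0 n [Y0 n [Y0 n [Y0 id]]]]] ^ [Y0 id]]

5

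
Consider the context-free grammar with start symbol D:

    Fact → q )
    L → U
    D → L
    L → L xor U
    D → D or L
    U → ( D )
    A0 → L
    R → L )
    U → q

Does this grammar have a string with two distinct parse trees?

Only D, L, U are reachable from D; ignoring the rest: This is a standard precedence ladder (D over L over U), with each level left-recursive on its own operator ('or' at D, 'xor' at L). That structure is LR(1), hence unambiguous.

Unambiguous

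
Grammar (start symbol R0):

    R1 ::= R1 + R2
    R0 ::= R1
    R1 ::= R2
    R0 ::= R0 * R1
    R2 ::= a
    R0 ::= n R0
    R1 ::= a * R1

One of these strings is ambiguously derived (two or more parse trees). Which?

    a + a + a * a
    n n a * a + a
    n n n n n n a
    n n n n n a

a + a + a * a: 1 tree
n n a * a + a: 5 trees
n n n n n n a: 1 tree
n n n n n a: 1 tree

n n a * a + a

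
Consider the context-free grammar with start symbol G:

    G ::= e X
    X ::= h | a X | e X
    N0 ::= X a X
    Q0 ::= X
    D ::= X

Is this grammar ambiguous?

Only G, X are reachable from G; ignoring the rest: Each reachable nonterminal has at most one production per leading terminal, and all productions are right-linear; the derivation is determined token-by-token.

Unambiguous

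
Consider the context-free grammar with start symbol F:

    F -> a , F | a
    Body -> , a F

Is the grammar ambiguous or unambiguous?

Unambiguous

Only F is reachable from F; ignoring the rest: The reachable grammar is A → atom sep A | atom. Each atom is followed by either the separator (recurse) or end-of-string (stop) — no choice point.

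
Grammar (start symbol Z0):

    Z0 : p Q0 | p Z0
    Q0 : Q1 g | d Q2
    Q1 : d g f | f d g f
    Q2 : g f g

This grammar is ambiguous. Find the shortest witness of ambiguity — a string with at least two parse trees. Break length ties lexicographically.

length 5: p d g f g has 2 parse trees

Two derivations of p d g f g:
  Z0 ⇒ p Q0 ⇒ p Q1 g ⇒ p d g f g
  Z0 ⇒ p Q0 ⇒ p d Q2 ⇒ p d g f g

p d g f g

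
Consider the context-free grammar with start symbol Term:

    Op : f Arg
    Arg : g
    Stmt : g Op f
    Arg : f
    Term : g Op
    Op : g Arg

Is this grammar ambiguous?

(Stmt is unreachable from Term, so its rules don't affect L(Term).) Each reachable nonterminal has at most one production per leading terminal, and all productions are right-linear; the derivation is determined token-by-token.

Unambiguous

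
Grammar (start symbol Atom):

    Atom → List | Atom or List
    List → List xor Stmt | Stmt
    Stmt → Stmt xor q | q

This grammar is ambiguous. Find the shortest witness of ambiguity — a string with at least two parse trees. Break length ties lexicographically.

q xor q

length 1: no string has ≥2 trees
length 3: q xor q has 2 parse trees

Two derivations of q xor q:
  Atom ⇒ List ⇒ List xor Stmt ⇒ Stmt xor Stmt ⇒ q xor Stmt ⇒ q xor q
  Atom ⇒ List ⇒ Stmt ⇒ Stmt xor q ⇒ q xor q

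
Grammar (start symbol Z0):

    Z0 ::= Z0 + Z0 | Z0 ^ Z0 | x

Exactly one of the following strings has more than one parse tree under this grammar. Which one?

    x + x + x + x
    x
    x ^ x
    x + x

x + x + x + x: 5 trees
x: 1 tree
x ^ x: 1 tree
x + x: 1 tree

x + x + x + x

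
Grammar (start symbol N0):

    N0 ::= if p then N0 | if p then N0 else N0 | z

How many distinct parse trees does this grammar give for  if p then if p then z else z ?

Parse trees for if p then if p then z else z:
  [N0 if p then [N0 if p then [N0 z] else [N0 z]]]
  [N0 if p then [N0 if p then [N0 z]] else [N0 z]]

2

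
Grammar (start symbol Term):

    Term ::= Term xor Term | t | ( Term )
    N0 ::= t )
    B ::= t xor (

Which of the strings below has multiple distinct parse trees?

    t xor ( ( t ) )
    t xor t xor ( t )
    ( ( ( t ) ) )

t xor t xor ( t )

t xor ( ( t ) ): 1 tree
t xor t xor ( t ): 2 trees
( ( ( t ) ) ): 1 tree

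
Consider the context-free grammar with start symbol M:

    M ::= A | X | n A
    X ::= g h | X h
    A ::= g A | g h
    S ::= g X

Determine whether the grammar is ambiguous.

Witness: g h

Derivation 1: M ⇒ A ⇒ g h
Derivation 2: M ⇒ X ⇒ g h

Two distinct leftmost derivations for the same string.

Ambiguous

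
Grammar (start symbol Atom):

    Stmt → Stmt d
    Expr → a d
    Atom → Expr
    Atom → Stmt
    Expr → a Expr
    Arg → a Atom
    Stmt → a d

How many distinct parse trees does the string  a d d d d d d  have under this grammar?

1

Parse trees for a d d d d d d:
  [Atom [Stmt [Stmt [Stmt [Stmt [Stmt [Stmt a d] d] d] d] d] d]]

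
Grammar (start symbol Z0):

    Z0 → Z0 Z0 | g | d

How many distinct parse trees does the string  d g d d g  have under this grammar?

Parse trees for d g d d g (showing first 6 of 14):
  [Z0 [Z0 d] [Z0 [Z0 g] [Z0 [Z0 d] [Z0 [Z0 d] [Z0 g]]]]]
  [Z0 [Z0 d] [Z0 [Z0 g] [Z0 [Z0 [Z0 d] [Z0 d]] [Z0 g]]]]
  [Z0 [Z0 d] [Z0 [Z0 [Z0 g] [Z0 d]] [Z0 [Z0 d] [Z0 g]]]]
  [Z0 [Z0 d] [Z0 [Z0 [Z0 g] [Z0 [Z0 d] [Z0 d]]] [Z0 g]]]
  [Z0 [Z0 d] [Z0 [Z0 [Z0 [Z0 g] [Z0 d]] [Z0 d]] [Z0 g]]]
  [Z0 [Z0 [Z0 d] [Z0 g]] [Z0 [Z0 d] [Z0 [Z0 d] [Z0 g]]]]

14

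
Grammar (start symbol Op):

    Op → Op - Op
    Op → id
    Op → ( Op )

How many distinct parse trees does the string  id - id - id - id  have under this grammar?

5

Parse trees for id - id - id - id:
  [Op [Op id] - [Op [Op id] - [Op [Op id] - [Op id]]]]
  [Op [Op id] - [Op [Op [Op id] - [Op id]] - [Op id]]]
  [Op [Op [Op id] - [Op id]] - [Op [Op id] - [Op id]]]
  [Op [Op [Op id] - [Op [Op id] - [Op id]]] - [Op id]]
  [Op [Op [Op [Op id] - [Op id]] - [Op id]] - [Op id]]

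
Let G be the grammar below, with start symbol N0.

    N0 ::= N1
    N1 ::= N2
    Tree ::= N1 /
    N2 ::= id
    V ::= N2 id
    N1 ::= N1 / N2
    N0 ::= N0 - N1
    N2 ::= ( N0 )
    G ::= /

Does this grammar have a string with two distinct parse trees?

Unambiguous

(V, Tree, G are unreachable from N0, so their rules don't affect L(N0).) The grammar is stratified — N0 handles '-' (left-recursive), N1 handles '/', N2 atoms. Each operator has a fixed associativity and precedence level, so every string has one parse.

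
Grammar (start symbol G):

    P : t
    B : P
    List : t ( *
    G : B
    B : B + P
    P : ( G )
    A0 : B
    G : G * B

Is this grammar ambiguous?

(List, A0 are unreachable from G, so their rules don't affect L(G).) This is a standard precedence ladder (G over B over P), with each level left-recursive on its own operator ('*' at G, '+' at B). That structure is LR(1), hence unambiguous.

Unambiguous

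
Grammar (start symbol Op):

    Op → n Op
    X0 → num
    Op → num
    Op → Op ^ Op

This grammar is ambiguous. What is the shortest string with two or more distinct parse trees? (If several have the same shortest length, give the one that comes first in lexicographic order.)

n num ^ num

length 1: no string has ≥2 trees
length 2: no string has ≥2 trees
length 3: no string has ≥2 trees
length 4: n num ^ num has 2 parse trees

Two derivations of n num ^ num:
  Op ⇒ n Op ⇒ n Op ^ Op ⇒ n num ^ Op ⇒ n num ^ num
  Op ⇒ Op ^ Op ⇒ n Op ^ Op ⇒ n num ^ Op ⇒ n num ^ num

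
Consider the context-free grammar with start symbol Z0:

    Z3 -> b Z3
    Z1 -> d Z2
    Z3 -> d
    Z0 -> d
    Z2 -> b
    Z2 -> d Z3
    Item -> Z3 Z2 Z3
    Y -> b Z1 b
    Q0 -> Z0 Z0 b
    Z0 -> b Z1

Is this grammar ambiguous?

Unambiguous

(Q0, Item, Y are unreachable from Z0, so their rules don't affect L(Z0).) Each reachable nonterminal has at most one production per leading terminal, and all productions are right-linear; the derivation is determined token-by-token.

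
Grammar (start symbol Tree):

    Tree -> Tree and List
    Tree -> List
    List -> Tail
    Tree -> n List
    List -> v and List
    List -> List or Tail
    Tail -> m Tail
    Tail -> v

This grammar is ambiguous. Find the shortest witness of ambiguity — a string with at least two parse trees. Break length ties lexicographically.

v and v

length 1: no string has ≥2 trees
length 2: no string has ≥2 trees
length 3: v and v has 2 parse trees

Two derivations of v and v:
  Tree ⇒ Tree and List ⇒ List and List ⇒ Tail and List ⇒ v and List ⇒ v and Tail ⇒ v and v
  Tree ⇒ List ⇒ v and List ⇒ v and Tail ⇒ v and v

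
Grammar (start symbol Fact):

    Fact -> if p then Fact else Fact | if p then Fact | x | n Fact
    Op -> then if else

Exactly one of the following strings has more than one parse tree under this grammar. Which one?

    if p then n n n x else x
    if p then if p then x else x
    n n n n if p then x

if p then n n n x else x: 1 tree
if p then if p then x else x: 2 trees
n n n n if p then x: 1 tree

if p then if p then x else x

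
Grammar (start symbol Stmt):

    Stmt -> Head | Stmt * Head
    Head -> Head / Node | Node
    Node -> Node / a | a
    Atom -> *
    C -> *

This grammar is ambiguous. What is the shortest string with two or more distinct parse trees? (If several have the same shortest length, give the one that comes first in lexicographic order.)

length 1: no string has ≥2 trees
length 3: a / a has 2 parse trees

Two derivations of a / a:
  Stmt ⇒ Head ⇒ Head / Node ⇒ Node / Node ⇒ a / Node ⇒ a / a
  Stmt ⇒ Head ⇒ Node ⇒ Node / a ⇒ a / a

a / a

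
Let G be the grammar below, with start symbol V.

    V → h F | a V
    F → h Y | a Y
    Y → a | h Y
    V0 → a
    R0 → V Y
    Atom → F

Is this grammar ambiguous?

Unambiguous

(V0, R0, Atom are unreachable from V, so their rules don't affect L(V).) Restricted to the reachable nonterminals, every rule has the form A → t or A → t B, and no two rules for the same A share a first terminal. The grammar encodes a DFA — one run per string.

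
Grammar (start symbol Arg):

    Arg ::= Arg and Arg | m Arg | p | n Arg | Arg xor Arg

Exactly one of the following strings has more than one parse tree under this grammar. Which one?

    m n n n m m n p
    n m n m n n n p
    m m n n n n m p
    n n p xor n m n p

m n n n m m n p: 1 tree
n m n m n n n p: 1 tree
m m n n n n m p: 1 tree
n n p xor n m n p: 3 trees

n n p xor n m n p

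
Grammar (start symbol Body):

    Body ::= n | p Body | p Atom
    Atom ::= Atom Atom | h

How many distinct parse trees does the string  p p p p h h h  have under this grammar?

2

Parse trees for p p p p h h h:
  [Body p [Body p [Body p [Body p [Atom [Atom h] [Atom [Atom h] [Atom h]]]]]]]
  [Body p [Body p [Body p [Body p [Atom [Atom [Atom h] [Atom h]] [Atom h]]]]]]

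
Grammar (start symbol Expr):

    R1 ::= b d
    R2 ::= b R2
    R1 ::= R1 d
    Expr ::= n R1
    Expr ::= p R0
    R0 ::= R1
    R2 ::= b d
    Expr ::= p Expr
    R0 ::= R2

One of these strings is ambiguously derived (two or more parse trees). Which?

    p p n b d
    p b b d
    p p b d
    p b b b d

p p n b d: 1 tree
p b b d: 1 tree
p p b d: 2 trees
p b b b d: 1 tree

p p b d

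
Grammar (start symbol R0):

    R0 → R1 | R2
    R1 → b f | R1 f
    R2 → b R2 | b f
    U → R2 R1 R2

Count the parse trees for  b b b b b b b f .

Parse trees for b b b b b b b f:
  [R0 [R2 b [R2 b [R2 b [R2 b [R2 b [R2 b [R2 b f]]]]]]]]

1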